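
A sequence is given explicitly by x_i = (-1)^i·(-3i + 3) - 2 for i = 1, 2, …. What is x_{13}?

34

(-1)^13 = -1; -3i + 3 at i=13 is -36; so x_{13} = 34.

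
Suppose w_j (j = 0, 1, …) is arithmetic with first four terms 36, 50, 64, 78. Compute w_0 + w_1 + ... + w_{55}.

23576

Common difference d = 14.
w_j = 36 + (j - 0)·14.
w_{55} = 806; S = 56·(36 + 806)/2 = 23576.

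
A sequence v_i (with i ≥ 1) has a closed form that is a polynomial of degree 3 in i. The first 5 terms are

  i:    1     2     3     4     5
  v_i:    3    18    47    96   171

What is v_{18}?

6242

1st diffs: 15, 29, 49, 75.
2nd diffs: 14, 20, 26.
3rd diffs: 6, 6 (constant).
Newton forward-difference form: v_i = 3 + 15·C(i-1,1) + 14·C(i-1,2) + 6·C(i-1,3).
At i = 18: i-1 = 17, so v_{18} = 3 + 255 + 1904 + 4080 = 6242.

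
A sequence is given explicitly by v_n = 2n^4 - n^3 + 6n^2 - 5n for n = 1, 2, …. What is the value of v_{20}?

v_{20} = 2·20^4 - 1·20^3 + 6·20^2 - 5·20 = 314300.

314300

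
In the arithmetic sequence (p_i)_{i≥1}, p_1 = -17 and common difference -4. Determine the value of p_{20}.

p_i = -17 + (i - 1)·(-4).
p_{20} = -17 + 19·(-4) = -93.

-93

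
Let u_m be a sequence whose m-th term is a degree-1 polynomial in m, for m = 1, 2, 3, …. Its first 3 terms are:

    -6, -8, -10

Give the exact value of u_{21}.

-46

1st diffs: -2, -2 (constant).
So u_m = -2m - 4.
Evaluating at m = 21 gives u_{21} = -46.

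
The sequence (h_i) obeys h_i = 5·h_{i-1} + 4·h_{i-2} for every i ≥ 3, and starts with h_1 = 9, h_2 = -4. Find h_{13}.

426489984

Iterate the recurrence:
h_3 = 16; h_4 = 64; h_5 = 384; …; h_{10} = 2301056; h_{11} = 13119616; h_{12} = 74802304; h_{13} = 426489984.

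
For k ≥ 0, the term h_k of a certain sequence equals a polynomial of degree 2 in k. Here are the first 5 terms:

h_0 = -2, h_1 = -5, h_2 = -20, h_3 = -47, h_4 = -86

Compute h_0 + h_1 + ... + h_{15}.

-7112

1st diffs: -3, -15, -27, -39.
2nd diffs: -12, -12, -12 (constant).
So h_k = -6k^2 + 3k - 2.
Continuing: …, -137, -200, -275, -362, …, h_{15} = -1307.
Summing k = 0..15 (16 terms) gives -7112.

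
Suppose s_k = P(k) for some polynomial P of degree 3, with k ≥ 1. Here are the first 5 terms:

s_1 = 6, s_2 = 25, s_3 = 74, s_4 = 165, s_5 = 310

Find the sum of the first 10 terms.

1st diffs: 19, 49, 91, 145.
2nd diffs: 30, 42, 54.
3rd diffs: 12, 12 (constant).
Newton forward-difference form: s_k = 6 + 19·C(k-1,1) + 30·C(k-1,2) + 12·C(k-1,3).
Continuing: …, 521, 810, 1189, 1670, …, s_{10} = 2265.
Summing k = 1..10 (10 terms) gives 7035.

7035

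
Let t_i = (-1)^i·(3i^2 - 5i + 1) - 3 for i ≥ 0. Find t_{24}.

(-1)^24 = 1; 3i^2 - 5i + 1 at i=24 is 1609; so t_{24} = 1606.

1606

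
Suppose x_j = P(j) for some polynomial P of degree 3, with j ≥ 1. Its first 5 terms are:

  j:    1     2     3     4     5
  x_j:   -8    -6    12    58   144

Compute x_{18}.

10362

1st diffs: 2, 18, 46, 86.
2nd diffs: 16, 28, 40.
3rd diffs: 12, 12 (constant).
So x_j = 2j^3 - 4j^2 - 6.
Evaluating at j = 18 gives x_{18} = 10362.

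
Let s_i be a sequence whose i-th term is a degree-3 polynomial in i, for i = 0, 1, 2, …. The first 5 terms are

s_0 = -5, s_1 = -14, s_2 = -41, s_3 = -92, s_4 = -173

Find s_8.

1st diffs: -9, -27, -51, -81.
2nd diffs: -18, -24, -30.
3rd diffs: -6, -6 (constant).
So s_i = -i^3 - 6i^2 - 2i - 5.
Evaluating at i = 8 gives s_8 = -917.

-917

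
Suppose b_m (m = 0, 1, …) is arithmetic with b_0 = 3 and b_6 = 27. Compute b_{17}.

71

Common difference d = (27 - 3) / (6 - 0) = 4.
b_m = 3 + (m - 0)·4.
b_{17} = 3 + 17·4 = 71.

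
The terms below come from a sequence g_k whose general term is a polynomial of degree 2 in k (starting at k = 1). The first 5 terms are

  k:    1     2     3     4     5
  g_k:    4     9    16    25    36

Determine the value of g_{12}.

1st diffs: 5, 7, 9, 11.
2nd diffs: 2, 2, 2 (constant).
Newton forward-difference form: g_k = 4 + 5·C(k-1,1) + 2·C(k-1,2).
At k = 12: k-1 = 11, so g_{12} = 4 + 55 + 110 = 169.

169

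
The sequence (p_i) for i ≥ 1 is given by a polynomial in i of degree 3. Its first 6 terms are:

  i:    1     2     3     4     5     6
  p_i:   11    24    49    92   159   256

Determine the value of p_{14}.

2832

1st diffs: 13, 25, 43, 67, 97.
2nd diffs: 12, 18, 24, 30.
3rd diffs: 6, 6, 6 (constant).
So p_i = i^3 + 6i + 4.
Evaluating at i = 14 gives p_{14} = 2832.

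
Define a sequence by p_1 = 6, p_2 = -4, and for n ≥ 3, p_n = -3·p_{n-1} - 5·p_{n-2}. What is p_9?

2718

Iterate the recurrence:
p_3 = -18  p_4 = 74  p_5 = -132  p_6 = 26  p_7 = 582  p_8 = -1876  p_9 = 2718.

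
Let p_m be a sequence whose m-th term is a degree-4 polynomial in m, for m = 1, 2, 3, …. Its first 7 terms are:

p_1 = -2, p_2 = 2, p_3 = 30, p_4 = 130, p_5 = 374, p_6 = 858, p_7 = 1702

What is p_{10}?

1st diffs: 4, 28, 100, 244, 484, 844.
2nd diffs: 24, 72, 144, 240, 360.
3rd diffs: 48, 72, 96, 120.
4th diffs: 24, 24, 24 (constant).
Newton forward-difference form: p_m = -2 + 4·C(m-1,1) + 24·C(m-1,2) + 48·C(m-1,3) + 24·C(m-1,4).
At m = 10: m-1 = 9, so p_{10} = -2 + 36 + 864 + 4032 + 3024 = 7954.

7954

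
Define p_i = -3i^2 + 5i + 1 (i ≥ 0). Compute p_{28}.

p_{28} = -3·28^2 + 5·28 + 1 = -2211.

-2211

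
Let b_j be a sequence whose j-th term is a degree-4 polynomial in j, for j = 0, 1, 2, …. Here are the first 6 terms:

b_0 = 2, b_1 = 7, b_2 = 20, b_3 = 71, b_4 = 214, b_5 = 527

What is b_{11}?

13367

1st diffs: 5, 13, 51, 143, 313.
2nd diffs: 8, 38, 92, 170.
3rd diffs: 30, 54, 78.
4th diffs: 24, 24 (constant).
Newton forward-difference form: b_j = 2 + 5·C(j,1) + 8·C(j,2) + 30·C(j,3) + 24·C(j,4).
At j = 11: j = 11, so b_{11} = 2 + 55 + 440 + 4950 + 7920 = 13367.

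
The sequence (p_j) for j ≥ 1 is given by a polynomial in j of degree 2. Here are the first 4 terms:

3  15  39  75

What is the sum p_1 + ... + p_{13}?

4407

1st diffs: 12, 24, 36.
2nd diffs: 12, 12 (constant).
So p_j = 6j^2 - 6j + 3.
Continuing: …, 123, 183, 255, 339, …, p_{13} = 939.
Summing j = 1..13 (13 terms) gives 4407.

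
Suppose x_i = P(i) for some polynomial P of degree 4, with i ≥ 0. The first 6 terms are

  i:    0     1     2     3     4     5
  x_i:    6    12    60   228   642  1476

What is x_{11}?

31092

1st diffs: 6, 48, 168, 414, 834.
2nd diffs: 42, 120, 246, 420.
3rd diffs: 78, 126, 174.
4th diffs: 48, 48 (constant).
Newton forward-difference form: x_i = 6 + 6·C(i,1) + 42·C(i,2) + 78·C(i,3) + 48·C(i,4).
At i = 11: i = 11, so x_{11} = 6 + 66 + 2310 + 12870 + 15840 = 31092.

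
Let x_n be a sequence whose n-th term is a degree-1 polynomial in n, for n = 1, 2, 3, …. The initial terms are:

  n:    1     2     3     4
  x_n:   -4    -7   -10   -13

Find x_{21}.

1st diffs: -3, -3, -3 (constant).
So x_n = -3n - 1.
Evaluating at n = 21 gives x_{21} = -64.

-64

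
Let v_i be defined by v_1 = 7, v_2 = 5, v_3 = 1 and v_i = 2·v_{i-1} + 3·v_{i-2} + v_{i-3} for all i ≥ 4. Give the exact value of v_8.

1735

v_4 = 24;  v_5 = 56;  v_6 = 185;  v_7 = 562;  v_8 = 1735.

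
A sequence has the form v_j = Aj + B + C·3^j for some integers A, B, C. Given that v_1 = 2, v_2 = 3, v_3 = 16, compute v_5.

222

At j = 1, 2, 3: A + B + 3C = 2; 2A + B + 9C = 3; 3A + B + 27C = 16.
Subtracting the first from the second: A + 6C = 1.
Subtracting the second from the third: A + 18C = 13.
Solving: C = 1, A = -5, then B = 4.
So v_j = -5·j + 4 + 1·3^j; at j=5 this is 222.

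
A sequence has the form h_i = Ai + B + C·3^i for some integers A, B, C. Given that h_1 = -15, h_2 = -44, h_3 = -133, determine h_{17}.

At i = 1, 2, 3: A + B + 3C = -15; 2A + B + 9C = -44; 3A + B + 27C = -133.
Subtracting the first from the second: A + 6C = -29.
Subtracting the second from the third: A + 18C = -89.
Solving: C = -5, A = 1, then B = -1.
So h_i = 1·i + (-1) + (-5)·3^i; at i=17 this is -645700799.

-645700799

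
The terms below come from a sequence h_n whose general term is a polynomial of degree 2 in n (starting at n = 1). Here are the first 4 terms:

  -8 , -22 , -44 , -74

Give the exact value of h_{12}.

-602

1st diffs: -14, -22, -30.
2nd diffs: -8, -8 (constant).
Newton forward-difference form: h_n = -8 + (-14)·C(n-1,1) + (-8)·C(n-1,2).
At n = 12: n-1 = 11, so h_{12} = -8 - 154 - 440 = -602.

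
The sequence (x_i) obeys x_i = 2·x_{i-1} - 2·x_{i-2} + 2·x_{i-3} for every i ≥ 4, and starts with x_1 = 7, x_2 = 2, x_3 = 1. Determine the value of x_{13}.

Iterate the recurrence:
x_4 = 12, x_5 = 26, x_6 = 30, x_7 = 32, x_8 = 56, x_9 = 108, x_{10} = 168, x_{11} = 232, x_{12} = 344, x_{13} = 560.

560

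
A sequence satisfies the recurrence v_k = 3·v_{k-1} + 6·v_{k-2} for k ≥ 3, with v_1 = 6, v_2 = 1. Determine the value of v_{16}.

6557520483

Compute successive terms:
v_3 = 39  v_4 = 123  v_5 = 603  …  v_{13} = 78454251  v_{14} = 343022931  v_{15} = 1499794299  v_{16} = 6557520483.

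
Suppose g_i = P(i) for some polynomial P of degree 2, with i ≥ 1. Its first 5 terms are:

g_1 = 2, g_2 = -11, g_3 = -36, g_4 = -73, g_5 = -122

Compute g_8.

-341

1st diffs: -13, -25, -37, -49.
2nd diffs: -12, -12, -12 (constant).
So g_i = -6i^2 + 5i + 3.
Evaluating at i = 8 gives g_8 = -341.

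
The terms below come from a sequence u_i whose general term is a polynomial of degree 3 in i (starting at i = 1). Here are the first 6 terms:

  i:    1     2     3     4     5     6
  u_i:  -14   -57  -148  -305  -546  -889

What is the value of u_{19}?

-22820

1st diffs: -43, -91, -157, -241, -343.
2nd diffs: -48, -66, -84, -102.
3rd diffs: -18, -18, -18 (constant).
Newton forward-difference form: u_i = -14 + (-43)·C(i-1,1) + (-48)·C(i-1,2) + (-18)·C(i-1,3).
At i = 19: i-1 = 18, so u_{19} = -14 - 774 - 7344 - 14688 = -22820.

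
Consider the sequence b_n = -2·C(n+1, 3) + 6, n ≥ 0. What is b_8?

C(9, 3) = 84, so b_8 = -162.

-162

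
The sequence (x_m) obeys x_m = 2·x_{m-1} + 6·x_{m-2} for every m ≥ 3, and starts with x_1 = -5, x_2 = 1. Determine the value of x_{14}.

-27458624

Step forward from the initial values:
x_3 = -28;  x_4 = -50;  x_5 = -268;  …;  x_{11} = -567232;  x_{12} = -2065184;  x_{13} = -7533760;  x_{14} = -27458624.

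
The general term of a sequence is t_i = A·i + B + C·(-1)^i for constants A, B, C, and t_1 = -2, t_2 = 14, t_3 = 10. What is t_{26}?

Write the equations: A + B - C = -2; 2A + B + C = 14; 3A + B - C = 10.
Subtracting the first from the second: A + 2C = 16.
Subtracting the second from the third: A - 2C = -4.
Solving: C = 5, A = 6, then B = -3.
Therefore t_{26} = 156 + (-3) + 5·1 = 158.

158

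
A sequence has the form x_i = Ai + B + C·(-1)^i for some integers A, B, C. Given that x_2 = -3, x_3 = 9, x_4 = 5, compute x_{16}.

At i = 2, 3, 4: 2A + B + C = -3; 3A + B - C = 9; 4A + B + C = 5.
Subtracting the first from the second: A - 2C = 12.
Subtracting the second from the third: A + 2C = -4.
Solving: C = -4, A = 4, then B = -7.
Hence x_{16} = 4·16 + (-7) + (-4)·1 = 53.

53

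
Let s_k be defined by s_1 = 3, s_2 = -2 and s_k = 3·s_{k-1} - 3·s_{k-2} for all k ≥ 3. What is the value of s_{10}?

Step forward from the initial values:
s_3 = -15  s_4 = -39  s_5 = -72  s_6 = -99  s_7 = -81  s_8 = 54  s_9 = 405  s_{10} = 1053.

1053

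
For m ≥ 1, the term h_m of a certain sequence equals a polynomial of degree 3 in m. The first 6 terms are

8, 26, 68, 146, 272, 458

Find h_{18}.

11738

1st diffs: 18, 42, 78, 126, 186.
2nd diffs: 24, 36, 48, 60.
3rd diffs: 12, 12, 12 (constant).
Newton forward-difference form: h_m = 8 + 18·C(m-1,1) + 24·C(m-1,2) + 12·C(m-1,3).
At m = 18: m-1 = 17, so h_{18} = 8 + 306 + 3264 + 8160 = 11738.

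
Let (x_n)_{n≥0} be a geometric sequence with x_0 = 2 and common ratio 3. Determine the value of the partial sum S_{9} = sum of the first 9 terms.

19682

x_n = 2·3^(n-0).
S = 2·(3^9 - 1)/(3 - 1) = 2·(19683 - 1)/(2) = 19682.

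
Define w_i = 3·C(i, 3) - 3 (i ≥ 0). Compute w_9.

C(9, 3) = 84, so w_9 = 249.

249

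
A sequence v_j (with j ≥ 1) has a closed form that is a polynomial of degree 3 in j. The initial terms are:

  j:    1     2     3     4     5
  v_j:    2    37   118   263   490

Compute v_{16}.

1st diffs: 35, 81, 145, 227.
2nd diffs: 46, 64, 82.
3rd diffs: 18, 18 (constant).
Newton forward-difference form: v_j = 2 + 35·C(j-1,1) + 46·C(j-1,2) + 18·C(j-1,3).
At j = 16: j-1 = 15, so v_{16} = 2 + 525 + 4830 + 8190 = 13547.

13547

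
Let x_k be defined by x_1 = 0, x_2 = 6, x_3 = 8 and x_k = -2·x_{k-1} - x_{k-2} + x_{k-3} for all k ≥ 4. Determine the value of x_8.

Compute successive terms:
x_4 = -22;  x_5 = 42;  x_6 = -54;  x_7 = 44;  x_8 = 8.

8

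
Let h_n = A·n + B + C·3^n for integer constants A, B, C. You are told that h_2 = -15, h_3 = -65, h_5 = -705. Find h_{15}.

-43046657

The three given values yield: 2A + B + 9C = -15; 3A + B + 27C = -65; 5A + B + 243C = -705.
Subtracting the first from the second: A + 18C = -50.
Subtracting the second from the third: 2A + 216C = -640.
Solving: C = -3, A = 4, then B = 4.
Hence h_{15} = 4·15 + 4 + (-3)·14348907 = -43046657.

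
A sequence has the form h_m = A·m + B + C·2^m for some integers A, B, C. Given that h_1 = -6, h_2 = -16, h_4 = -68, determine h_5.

-134

Write the equations: A + B + 2C = -6; 2A + B + 4C = -16; 4A + B + 16C = -68.
Subtracting the first from the second: A + 2C = -10.
Subtracting the second from the third: 2A + 12C = -52.
Solving: C = -4, A = -2, then B = 4.
Hence h_5 = -2·5 + 4 + (-4)·32 = -134.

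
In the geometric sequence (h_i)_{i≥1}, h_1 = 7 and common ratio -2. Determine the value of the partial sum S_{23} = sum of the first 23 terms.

19573421

h_i = 7·(-2)^(i-1).
S = 7·((-2)^23 - 1)/(-2 - 1) = 7·(-8388608 - 1)/(-3) = 19573421.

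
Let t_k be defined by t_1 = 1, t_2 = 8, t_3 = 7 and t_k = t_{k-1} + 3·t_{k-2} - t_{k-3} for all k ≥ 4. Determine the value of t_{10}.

2564

Step forward from the initial values:
t_4 = 30; t_5 = 43; t_6 = 126; t_7 = 225; t_8 = 560; t_9 = 1109; t_{10} = 2564.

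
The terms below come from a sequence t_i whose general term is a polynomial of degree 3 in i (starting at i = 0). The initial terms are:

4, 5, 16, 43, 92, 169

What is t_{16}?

1st diffs: 1, 11, 27, 49, 77.
2nd diffs: 10, 16, 22, 28.
3rd diffs: 6, 6, 6 (constant).
So t_i = i^3 + 2i^2 - 2i + 4.
Evaluating at i = 16 gives t_{16} = 4580.

4580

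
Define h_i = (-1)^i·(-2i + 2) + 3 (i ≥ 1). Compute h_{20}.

(-1)^20 = 1; -2i + 2 at i=20 is -38; so h_{20} = -35.

-35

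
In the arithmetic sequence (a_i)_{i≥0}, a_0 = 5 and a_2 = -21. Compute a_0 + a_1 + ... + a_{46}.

-13818

Common difference d = (-21 - 5) / (2 - 0) = -13.
a_i = 5 + (i - 0)·(-13).
a_{46} = -593; S = 47·(5 + (-593))/2 = -13818.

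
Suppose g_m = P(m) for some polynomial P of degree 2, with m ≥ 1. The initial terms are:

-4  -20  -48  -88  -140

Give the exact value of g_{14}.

-1148

1st diffs: -16, -28, -40, -52.
2nd diffs: -12, -12, -12 (constant).
Newton forward-difference form: g_m = -4 + (-16)·C(m-1,1) + (-12)·C(m-1,2).
At m = 14: m-1 = 13, so g_{14} = -4 - 208 - 936 = -1148.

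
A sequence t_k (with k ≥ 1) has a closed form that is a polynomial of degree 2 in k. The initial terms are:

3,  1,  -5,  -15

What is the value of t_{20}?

-719

1st diffs: -2, -6, -10.
2nd diffs: -4, -4 (constant).
So t_k = -2k^2 + 4k + 1.
Evaluating at k = 20 gives t_{20} = -719.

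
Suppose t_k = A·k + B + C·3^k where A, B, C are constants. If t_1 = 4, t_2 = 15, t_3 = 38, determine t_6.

Plug in k = 1, 2, 3: A + B + 3C = 4; 2A + B + 9C = 15; 3A + B + 27C = 38.
Subtracting the first from the second: A + 6C = 11.
Subtracting the second from the third: A + 18C = 23.
Solving: C = 1, A = 5, then B = -4.
Hence t_6 = 5·6 + (-4) + 1·729 = 755.

755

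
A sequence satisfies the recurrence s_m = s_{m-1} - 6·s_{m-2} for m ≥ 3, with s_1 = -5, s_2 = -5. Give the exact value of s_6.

Step forward from the initial values:
s_3 = 25;  s_4 = 55;  s_5 = -95;  s_6 = -425.

-425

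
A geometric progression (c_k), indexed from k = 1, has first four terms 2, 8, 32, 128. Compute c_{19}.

137438953472

Common ratio r = 4.
c_k = 2·4^(k-1).
c_{19} = 2·4^18 = 137438953472.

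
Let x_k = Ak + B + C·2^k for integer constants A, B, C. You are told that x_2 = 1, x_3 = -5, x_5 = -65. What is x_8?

Plug in k = 2, 3, 5: 2A + B + 4C = 1; 3A + B + 8C = -5; 5A + B + 32C = -65.
Subtracting the first from the second: A + 4C = -6.
Subtracting the second from the third: 2A + 24C = -60.
Solving: C = -3, A = 6, then B = 1.
Therefore x_8 = 48 + 1 + (-3)·256 = -719.

-719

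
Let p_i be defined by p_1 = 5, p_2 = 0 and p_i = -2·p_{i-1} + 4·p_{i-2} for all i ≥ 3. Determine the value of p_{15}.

19087360

p_3 = 20;  p_4 = -40;  p_5 = 160;  …;  p_{12} = -563200;  p_{13} = 1822720;  p_{14} = -5898240;  p_{15} = 19087360.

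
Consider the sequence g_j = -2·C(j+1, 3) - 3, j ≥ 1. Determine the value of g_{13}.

-731

C(14, 3) = 364, so g_{13} = -731.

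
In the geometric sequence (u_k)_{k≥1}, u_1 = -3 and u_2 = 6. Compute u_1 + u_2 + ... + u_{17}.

-131073

Common ratio r = -2.
u_k = (-3)·(-2)^(k-1).
S = (-3)·((-2)^17 - 1)/(-2 - 1) = (-3)·(-131072 - 1)/(-3) = -131073.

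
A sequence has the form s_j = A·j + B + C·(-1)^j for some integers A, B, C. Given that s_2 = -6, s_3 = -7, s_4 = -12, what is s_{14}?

-42

The three given values yield: 2A + B + C = -6; 3A + B - C = -7; 4A + B + C = -12.
Subtracting the first from the second: A - 2C = -1.
Subtracting the second from the third: A + 2C = -5.
Solving: C = -1, A = -3, then B = 1.
Hence s_{14} = -3·14 + 1 + (-1)·1 = -42.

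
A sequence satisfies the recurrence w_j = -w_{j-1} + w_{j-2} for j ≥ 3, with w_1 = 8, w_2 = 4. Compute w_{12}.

-84

Step forward from the initial values:
w_3 = 4  w_4 = 0  w_5 = 4  w_6 = -4  w_7 = 8  w_8 = -12  w_9 = 20  w_{10} = -32  w_{11} = 52  w_{12} = -84.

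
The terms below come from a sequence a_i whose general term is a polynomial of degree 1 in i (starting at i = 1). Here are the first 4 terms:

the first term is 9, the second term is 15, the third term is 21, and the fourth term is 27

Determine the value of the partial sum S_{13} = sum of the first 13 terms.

1st diffs: 6, 6, 6 (constant).
So a_i = 6i + 3.
Continuing: …, 33, 39, 45, 51, …, a_{13} = 81.
Summing i = 1..13 (13 terms) gives 585.

585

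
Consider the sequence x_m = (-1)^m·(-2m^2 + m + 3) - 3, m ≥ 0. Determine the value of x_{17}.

(-1)^17 = -1; -2m^2 + m + 3 at m=17 is -558; so x_{17} = 555.

555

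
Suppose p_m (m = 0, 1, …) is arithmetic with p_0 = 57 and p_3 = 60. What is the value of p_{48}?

Common difference d = (60 - 57) / (3 - 0) = 1.
p_m = 57 + (m - 0)·1.
p_{48} = 57 + 48·1 = 105.

105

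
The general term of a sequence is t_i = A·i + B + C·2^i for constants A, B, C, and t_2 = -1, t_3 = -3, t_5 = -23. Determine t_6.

Plug in i = 2, 3, 5: 2A + B + 4C = -1; 3A + B + 8C = -3; 5A + B + 32C = -23.
Subtracting the first from the second: A + 4C = -2.
Subtracting the second from the third: 2A + 24C = -20.
Solving: C = -1, A = 2, then B = -1.
So t_i = 2·i + (-1) + (-1)·2^i; at i=6 this is -53.

-53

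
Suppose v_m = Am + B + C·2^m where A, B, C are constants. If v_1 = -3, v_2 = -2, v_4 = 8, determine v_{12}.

4080

Write the equations: A + B + 2C = -3; 2A + B + 4C = -2; 4A + B + 16C = 8.
Subtracting the first from the second: A + 2C = 1.
Subtracting the second from the third: 2A + 12C = 10.
Solving: C = 1, A = -1, then B = -4.
Therefore v_{12} = -12 + (-4) + 1·4096 = 4080.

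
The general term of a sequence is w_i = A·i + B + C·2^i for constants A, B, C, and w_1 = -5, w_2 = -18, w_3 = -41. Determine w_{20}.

Write the equations: A + B + 2C = -5; 2A + B + 4C = -18; 3A + B + 8C = -41.
Subtracting the first from the second: A + 2C = -13.
Subtracting the second from the third: A + 4C = -23.
Solving: C = -5, A = -3, then B = 8.
Therefore w_{20} = -60 + 8 + (-5)·1048576 = -5242932.

-5242932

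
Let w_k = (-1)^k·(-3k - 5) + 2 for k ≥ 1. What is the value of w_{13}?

46

(-1)^13 = -1; -3k - 5 at k=13 is -44; so w_{13} = 46.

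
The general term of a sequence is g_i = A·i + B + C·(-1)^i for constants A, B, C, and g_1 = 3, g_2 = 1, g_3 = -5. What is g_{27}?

-101

At i = 1, 2, 3: A + B - C = 3; 2A + B + C = 1; 3A + B - C = -5.
Subtracting the first from the second: A + 2C = -2.
Subtracting the second from the third: A - 2C = -6.
Solving: C = 1, A = -4, then B = 8.
Hence g_{27} = -4·27 + 8 + 1·(-1) = -101.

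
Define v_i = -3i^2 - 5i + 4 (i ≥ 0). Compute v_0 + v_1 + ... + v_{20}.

Over i = 0..20: Σi = 210, Σi² = 2870.
Total = (-3)·2870 + (-5)·210 + (4)·21 = -9576.

-9576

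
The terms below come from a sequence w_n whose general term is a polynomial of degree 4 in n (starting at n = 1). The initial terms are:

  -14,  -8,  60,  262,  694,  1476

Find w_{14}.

1st diffs: 6, 68, 202, 432, 782.
2nd diffs: 62, 134, 230, 350.
3rd diffs: 72, 96, 120.
4th diffs: 24, 24 (constant).
Newton forward-difference form: w_n = -14 + 6·C(n-1,1) + 62·C(n-1,2) + 72·C(n-1,3) + 24·C(n-1,4).
At n = 14: n-1 = 13, so w_{14} = -14 + 78 + 4836 + 20592 + 17160 = 42652.

42652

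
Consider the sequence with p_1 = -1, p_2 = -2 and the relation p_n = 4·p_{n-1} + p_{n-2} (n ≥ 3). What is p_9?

-51841

p_3 = -9, p_4 = -38, p_5 = -161, p_6 = -682, p_7 = -2889, p_8 = -12238, p_9 = -51841.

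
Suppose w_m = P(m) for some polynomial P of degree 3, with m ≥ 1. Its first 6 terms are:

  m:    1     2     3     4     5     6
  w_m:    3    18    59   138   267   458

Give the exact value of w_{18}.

1st diffs: 15, 41, 79, 129, 191.
2nd diffs: 26, 38, 50, 62.
3rd diffs: 12, 12, 12 (constant).
Newton forward-difference form: w_m = 3 + 15·C(m-1,1) + 26·C(m-1,2) + 12·C(m-1,3).
At m = 18: m-1 = 17, so w_{18} = 3 + 255 + 3536 + 8160 = 11954.

11954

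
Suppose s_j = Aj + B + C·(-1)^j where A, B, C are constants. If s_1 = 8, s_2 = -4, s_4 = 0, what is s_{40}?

Write the equations: A + B - C = 8; 2A + B + C = -4; 4A + B + C = 0.
Subtracting the first from the second: A + 2C = -12.
Subtracting the second from the third: 2A = 4.
Solving: C = -7, A = 2, then B = -1.
Hence s_{40} = 2·40 + (-1) + (-7)·1 = 72.

72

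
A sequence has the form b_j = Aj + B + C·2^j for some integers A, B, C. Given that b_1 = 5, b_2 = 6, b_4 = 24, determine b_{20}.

2097096

The three given values yield: A + B + 2C = 5; 2A + B + 4C = 6; 4A + B + 16C = 24.
Subtracting the first from the second: A + 2C = 1.
Subtracting the second from the third: 2A + 12C = 18.
Solving: C = 2, A = -3, then B = 4.
Therefore b_{20} = -60 + 4 + 2·1048576 = 2097096.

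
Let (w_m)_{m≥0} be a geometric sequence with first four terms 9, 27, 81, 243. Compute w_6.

Common ratio r = 3.
w_m = 9·3^(m-0).
w_6 = 9·3^6 = 6561.

6561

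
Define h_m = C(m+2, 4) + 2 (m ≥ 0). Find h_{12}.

C(14, 4) = 1001, so h_{12} = 1003.

1003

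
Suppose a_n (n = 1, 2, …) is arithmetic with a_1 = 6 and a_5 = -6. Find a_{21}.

Common difference d = (-6 - 6) / (5 - 1) = -3.
a_n = 6 + (n - 1)·(-3).
a_{21} = 6 + 20·(-3) = -54.

-54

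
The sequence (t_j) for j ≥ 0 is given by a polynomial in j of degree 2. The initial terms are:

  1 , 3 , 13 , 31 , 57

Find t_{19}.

1407

1st diffs: 2, 10, 18, 26.
2nd diffs: 8, 8, 8 (constant).
Newton forward-difference form: t_j = 1 + 2·C(j,1) + 8·C(j,2).
At j = 19: j = 19, so t_{19} = 1 + 38 + 1368 = 1407.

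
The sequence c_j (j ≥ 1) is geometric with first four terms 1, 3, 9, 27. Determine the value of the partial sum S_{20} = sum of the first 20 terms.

Common ratio r = 3.
c_j = 1·3^(j-1).
S = 1·(3^20 - 1)/(3 - 1) = 1·(3486784401 - 1)/(2) = 1743392200.

1743392200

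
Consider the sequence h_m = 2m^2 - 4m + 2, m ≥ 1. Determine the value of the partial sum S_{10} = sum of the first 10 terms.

Over m = 1..10: Σm = 55, Σm² = 385.
Total = (2)·385 + (-4)·55 + (2)·10 = 570.

570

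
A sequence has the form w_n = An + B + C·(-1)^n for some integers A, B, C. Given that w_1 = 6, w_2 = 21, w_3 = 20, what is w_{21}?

146

The three given values yield: A + B - C = 6; 2A + B + C = 21; 3A + B - C = 20.
Subtracting the first from the second: A + 2C = 15.
Subtracting the second from the third: A - 2C = -1.
Solving: C = 4, A = 7, then B = 3.
Therefore w_{21} = 147 + 3 + 4·(-1) = 146.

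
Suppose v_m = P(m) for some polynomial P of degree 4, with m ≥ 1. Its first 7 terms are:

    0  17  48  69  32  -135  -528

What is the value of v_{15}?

1st diffs: 17, 31, 21, -37, -167, -393.
2nd diffs: 14, -10, -58, -130, -226.
3rd diffs: -24, -48, -72, -96.
4th diffs: -24, -24, -24 (constant).
Newton forward-difference form: v_m = 17·C(m-1,1) + 14·C(m-1,2) + (-24)·C(m-1,3) + (-24)·C(m-1,4).
At m = 15: m-1 = 14, so v_{15} = 238 + 1274 - 8736 - 24024 = -31248.

-31248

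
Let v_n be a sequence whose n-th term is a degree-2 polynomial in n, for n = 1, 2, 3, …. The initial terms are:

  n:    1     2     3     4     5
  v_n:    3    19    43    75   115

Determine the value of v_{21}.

1843

1st diffs: 16, 24, 32, 40.
2nd diffs: 8, 8, 8 (constant).
Newton forward-difference form: v_n = 3 + 16·C(n-1,1) + 8·C(n-1,2).
At n = 21: n-1 = 20, so v_{21} = 3 + 320 + 1520 = 1843.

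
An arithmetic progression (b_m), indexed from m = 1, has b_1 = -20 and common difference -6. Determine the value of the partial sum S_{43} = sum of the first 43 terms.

b_m = -20 + (m - 1)·(-6).
b_{43} = -272; S = 43·(-20 + (-272))/2 = -6278.

-6278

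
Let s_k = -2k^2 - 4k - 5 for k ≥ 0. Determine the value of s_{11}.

-291

s_{11} = -2·11^2 - 4·11 - 5 = -291.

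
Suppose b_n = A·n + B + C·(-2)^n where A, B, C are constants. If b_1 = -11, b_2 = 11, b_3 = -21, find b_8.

Write the equations: A + B - 2C = -11; 2A + B + 4C = 11; 3A + B - 8C = -21.
Subtracting the first from the second: A + 6C = 22.
Subtracting the second from the third: A - 12C = -32.
Solving: C = 3, A = 4, then B = -9.
Therefore b_8 = 32 + (-9) + 3·256 = 791.

791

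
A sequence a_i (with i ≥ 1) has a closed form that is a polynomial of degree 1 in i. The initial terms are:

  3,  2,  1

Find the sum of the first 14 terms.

1st diffs: -1, -1 (constant).
So a_i = -i + 4.
Continuing: …, 0, -1, -2, -3, …, a_{14} = -10.
Summing i = 1..14 (14 terms) gives -49.

-49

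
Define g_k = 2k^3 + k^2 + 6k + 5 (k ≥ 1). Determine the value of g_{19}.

14198

g_{19} = 2·19^3 + 1·19^2 + 6·19 + 5 = 14198.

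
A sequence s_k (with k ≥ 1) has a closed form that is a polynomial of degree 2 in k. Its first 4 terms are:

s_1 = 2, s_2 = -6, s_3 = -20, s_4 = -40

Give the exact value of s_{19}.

1st diffs: -8, -14, -20.
2nd diffs: -6, -6 (constant).
Newton forward-difference form: s_k = 2 + (-8)·C(k-1,1) + (-6)·C(k-1,2).
At k = 19: k-1 = 18, so s_{19} = 2 - 144 - 918 = -1060.

-1060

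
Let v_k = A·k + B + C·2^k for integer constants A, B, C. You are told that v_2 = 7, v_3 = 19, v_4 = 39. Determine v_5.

Plug in k = 2, 3, 4: 2A + B + 4C = 7; 3A + B + 8C = 19; 4A + B + 16C = 39.
Subtracting the first from the second: A + 4C = 12.
Subtracting the second from the third: A + 8C = 20.
Solving: C = 2, A = 4, then B = -9.
Therefore v_5 = 20 + (-9) + 2·32 = 75.

75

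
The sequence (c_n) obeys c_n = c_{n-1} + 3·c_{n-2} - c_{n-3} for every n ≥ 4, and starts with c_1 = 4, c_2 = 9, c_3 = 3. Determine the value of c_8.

430

Step forward from the initial values:
c_4 = 26, c_5 = 26, c_6 = 101, c_7 = 153, c_8 = 430.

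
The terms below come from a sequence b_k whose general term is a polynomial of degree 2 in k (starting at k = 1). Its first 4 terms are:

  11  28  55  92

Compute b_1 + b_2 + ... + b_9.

1st diffs: 17, 27, 37.
2nd diffs: 10, 10 (constant).
Newton forward-difference form: b_k = 11 + 17·C(k-1,1) + 10·C(k-1,2).
Continuing: …, 139, 196, 263, 340, …, b_9 = 427.
Summing k = 1..9 (9 terms) gives 1551.

1551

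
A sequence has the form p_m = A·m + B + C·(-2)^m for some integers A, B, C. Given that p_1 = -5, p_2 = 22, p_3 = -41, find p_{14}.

The three given values yield: A + B - 2C = -5; 2A + B + 4C = 22; 3A + B - 8C = -41.
Subtracting the first from the second: A + 6C = 27.
Subtracting the second from the third: A - 12C = -63.
Solving: C = 5, A = -3, then B = 8.
Therefore p_{14} = -42 + 8 + 5·16384 = 81886.

81886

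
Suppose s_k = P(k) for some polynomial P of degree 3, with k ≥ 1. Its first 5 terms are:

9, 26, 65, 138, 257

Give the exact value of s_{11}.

2609

1st diffs: 17, 39, 73, 119.
2nd diffs: 22, 34, 46.
3rd diffs: 12, 12 (constant).
Newton forward-difference form: s_k = 9 + 17·C(k-1,1) + 22·C(k-1,2) + 12·C(k-1,3).
At k = 11: k-1 = 10, so s_{11} = 9 + 170 + 990 + 1440 = 2609.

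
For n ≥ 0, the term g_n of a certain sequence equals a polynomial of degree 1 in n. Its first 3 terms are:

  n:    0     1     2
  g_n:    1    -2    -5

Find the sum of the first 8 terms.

1st diffs: -3, -3 (constant).
So g_n = -3n + 1.
Continuing: …, -8, -11, -14, -17, …, g_7 = -20.
Summing n = 0..7 (8 terms) gives -76.

-76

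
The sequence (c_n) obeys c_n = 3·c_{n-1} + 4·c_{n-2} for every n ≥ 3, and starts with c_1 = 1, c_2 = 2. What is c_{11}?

629146

Step forward from the initial values:
c_3 = 10  c_4 = 38  c_5 = 154  c_6 = 614  c_7 = 2458  c_8 = 9830  c_9 = 39322  c_{10} = 157286  c_{11} = 629146.
(Characteristic roots are 4 and -1.)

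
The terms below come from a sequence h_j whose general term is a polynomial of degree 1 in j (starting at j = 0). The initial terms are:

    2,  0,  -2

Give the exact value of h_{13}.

-24

1st diffs: -2, -2 (constant).
So h_j = -2j + 2.
Evaluating at j = 13 gives h_{13} = -24.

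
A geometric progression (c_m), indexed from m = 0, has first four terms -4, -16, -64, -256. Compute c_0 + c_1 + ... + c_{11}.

-22369620

Common ratio r = 4.
c_m = (-4)·4^(m-0).
S = (-4)·(4^12 - 1)/(4 - 1) = (-4)·(16777216 - 1)/(3) = -22369620.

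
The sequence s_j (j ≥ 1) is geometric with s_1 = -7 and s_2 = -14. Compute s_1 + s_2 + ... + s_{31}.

Common ratio r = 2.
s_j = (-7)·2^(j-1).
S = (-7)·(2^31 - 1)/(2 - 1) = (-7)·(2147483648 - 1)/(1) = -15032385529.

-15032385529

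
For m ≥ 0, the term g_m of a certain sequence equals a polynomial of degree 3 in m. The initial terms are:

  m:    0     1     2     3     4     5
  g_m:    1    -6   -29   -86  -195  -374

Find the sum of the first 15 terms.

1st diffs: -7, -23, -57, -109, -179.
2nd diffs: -16, -34, -52, -70.
3rd diffs: -18, -18, -18 (constant).
Newton forward-difference form: g_m = 1 + (-7)·C(m,1) + (-16)·C(m,2) + (-18)·C(m,3).
Continuing: …, -641, -1014, -1511, -2150, …, g_{14} = -8105.
Summing m = 0..14 (15 terms) gives -32570.

-32570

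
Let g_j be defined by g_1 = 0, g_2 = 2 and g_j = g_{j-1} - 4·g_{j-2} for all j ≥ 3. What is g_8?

26

Iterate the recurrence:
g_3 = 2  g_4 = -6  g_5 = -14  g_6 = 10  g_7 = 66  g_8 = 26.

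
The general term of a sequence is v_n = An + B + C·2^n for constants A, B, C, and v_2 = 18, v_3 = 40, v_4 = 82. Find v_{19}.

At n = 2, 3, 4: 2A + B + 4C = 18; 3A + B + 8C = 40; 4A + B + 16C = 82.
Subtracting the first from the second: A + 4C = 22.
Subtracting the second from the third: A + 8C = 42.
Solving: C = 5, A = 2, then B = -6.
So v_n = 2·n + (-6) + 5·2^n; at n=19 this is 2621472.

2621472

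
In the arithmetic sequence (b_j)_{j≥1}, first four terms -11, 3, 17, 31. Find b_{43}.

577

Common difference d = 14.
b_j = -11 + (j - 1)·14.
b_{43} = -11 + 42·14 = 577.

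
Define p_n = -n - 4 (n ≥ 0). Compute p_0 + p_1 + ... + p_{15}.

-184

Over n = 0..15: Σn = 120.
Total = (-1)·120 + (-4)·16 = -184.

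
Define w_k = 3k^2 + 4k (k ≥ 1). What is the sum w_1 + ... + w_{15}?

4200

Over k = 1..15: Σk = 120, Σk² = 1240.
Total = (3)·1240 + (4)·120 = 4200.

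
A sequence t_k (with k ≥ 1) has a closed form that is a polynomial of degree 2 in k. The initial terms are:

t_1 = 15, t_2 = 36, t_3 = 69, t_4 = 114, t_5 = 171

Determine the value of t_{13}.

1059

1st diffs: 21, 33, 45, 57.
2nd diffs: 12, 12, 12 (constant).
Newton forward-difference form: t_k = 15 + 21·C(k-1,1) + 12·C(k-1,2).
At k = 13: k-1 = 12, so t_{13} = 15 + 252 + 792 = 1059.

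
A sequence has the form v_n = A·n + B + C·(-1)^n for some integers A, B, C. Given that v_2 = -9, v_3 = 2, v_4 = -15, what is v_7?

Write the equations: 2A + B + C = -9; 3A + B - C = 2; 4A + B + C = -15.
Subtracting the first from the second: A - 2C = 11.
Subtracting the second from the third: A + 2C = -17.
Solving: C = -7, A = -3, then B = 4.
Therefore v_7 = -21 + 4 + (-7)·(-1) = -10.

-10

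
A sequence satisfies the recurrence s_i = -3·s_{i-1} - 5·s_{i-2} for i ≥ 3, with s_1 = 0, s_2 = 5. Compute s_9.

Compute successive terms:
s_3 = -15; s_4 = 20; s_5 = 15; s_6 = -145; s_7 = 360; s_8 = -355; s_9 = -735.

-735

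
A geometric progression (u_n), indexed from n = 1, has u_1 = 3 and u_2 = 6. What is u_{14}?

Common ratio r = 2.
u_n = 3·2^(n-1).
u_{14} = 3·2^13 = 24576.

24576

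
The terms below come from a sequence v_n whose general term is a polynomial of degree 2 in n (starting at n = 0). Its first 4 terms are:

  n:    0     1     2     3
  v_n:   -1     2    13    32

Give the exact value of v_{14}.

769

1st diffs: 3, 11, 19.
2nd diffs: 8, 8 (constant).
Newton forward-difference form: v_n = -1 + 3·C(n,1) + 8·C(n,2).
At n = 14: n = 14, so v_{14} = -1 + 42 + 728 = 769.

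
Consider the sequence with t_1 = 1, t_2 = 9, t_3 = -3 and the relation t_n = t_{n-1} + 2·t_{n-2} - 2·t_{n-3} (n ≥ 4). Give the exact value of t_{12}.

133

t_4 = 13, t_5 = -11, t_6 = 21, t_7 = -27, t_8 = 37, t_9 = -59, t_{10} = 69, t_{11} = -123, t_{12} = 133.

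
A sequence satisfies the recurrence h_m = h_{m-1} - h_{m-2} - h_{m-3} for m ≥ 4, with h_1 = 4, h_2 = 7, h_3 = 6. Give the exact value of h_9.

56

h_4 = -5, h_5 = -18, h_6 = -19, h_7 = 4, h_8 = 41, h_9 = 56.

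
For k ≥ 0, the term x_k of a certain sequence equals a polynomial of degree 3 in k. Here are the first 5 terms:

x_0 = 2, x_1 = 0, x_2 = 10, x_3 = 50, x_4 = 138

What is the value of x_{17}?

13840

1st diffs: -2, 10, 40, 88.
2nd diffs: 12, 30, 48.
3rd diffs: 18, 18 (constant).
Newton forward-difference form: x_k = 2 + (-2)·C(k,1) + 12·C(k,2) + 18·C(k,3).
At k = 17: k = 17, so x_{17} = 2 - 34 + 1632 + 12240 = 13840.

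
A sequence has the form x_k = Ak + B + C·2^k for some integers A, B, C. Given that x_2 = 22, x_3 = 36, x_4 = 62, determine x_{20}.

3145774

Write the equations: 2A + B + 4C = 22; 3A + B + 8C = 36; 4A + B + 16C = 62.
Subtracting the first from the second: A + 4C = 14.
Subtracting the second from the third: A + 8C = 26.
Solving: C = 3, A = 2, then B = 6.
Hence x_{20} = 2·20 + 6 + 3·1048576 = 3145774.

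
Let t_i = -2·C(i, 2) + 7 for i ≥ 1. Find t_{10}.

C(10, 2) = 45, so t_{10} = -83.

-83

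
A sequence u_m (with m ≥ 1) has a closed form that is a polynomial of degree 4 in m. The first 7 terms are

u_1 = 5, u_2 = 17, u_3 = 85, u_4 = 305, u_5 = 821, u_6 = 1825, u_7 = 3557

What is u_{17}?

1st diffs: 12, 68, 220, 516, 1004, 1732.
2nd diffs: 56, 152, 296, 488, 728.
3rd diffs: 96, 144, 192, 240.
4th diffs: 48, 48, 48 (constant).
Newton forward-difference form: u_m = 5 + 12·C(m-1,1) + 56·C(m-1,2) + 96·C(m-1,3) + 48·C(m-1,4).
At m = 17: m-1 = 16, so u_{17} = 5 + 192 + 6720 + 53760 + 87360 = 148037.

148037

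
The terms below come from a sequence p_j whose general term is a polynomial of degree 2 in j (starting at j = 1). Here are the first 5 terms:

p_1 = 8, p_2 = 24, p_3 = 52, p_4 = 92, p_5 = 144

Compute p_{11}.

1st diffs: 16, 28, 40, 52.
2nd diffs: 12, 12, 12 (constant).
Newton forward-difference form: p_j = 8 + 16·C(j-1,1) + 12·C(j-1,2).
At j = 11: j-1 = 10, so p_{11} = 8 + 160 + 540 = 708.

708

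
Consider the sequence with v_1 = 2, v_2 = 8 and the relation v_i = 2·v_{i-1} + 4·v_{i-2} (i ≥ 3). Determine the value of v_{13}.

3088384

Compute successive terms:
v_3 = 24, v_4 = 80, v_5 = 256, …, v_{10} = 91136, v_{11} = 294912, v_{12} = 954368, v_{13} = 3088384.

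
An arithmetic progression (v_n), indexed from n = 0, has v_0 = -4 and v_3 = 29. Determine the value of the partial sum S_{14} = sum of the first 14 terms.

Common difference d = (29 - (-4)) / (3 - 0) = 11.
v_n = -4 + (n - 0)·11.
v_{13} = 139; S = 14·(-4 + 139)/2 = 945.

945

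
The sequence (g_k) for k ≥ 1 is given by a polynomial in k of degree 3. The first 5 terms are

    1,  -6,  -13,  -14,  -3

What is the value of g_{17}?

1st diffs: -7, -7, -1, 11.
2nd diffs: 0, 6, 12.
3rd diffs: 6, 6 (constant).
So g_k = k^3 - 6k^2 + 4k + 2.
Evaluating at k = 17 gives g_{17} = 3249.

3249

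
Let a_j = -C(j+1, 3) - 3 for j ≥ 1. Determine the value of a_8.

C(9, 3) = 84, so a_8 = -87.

-87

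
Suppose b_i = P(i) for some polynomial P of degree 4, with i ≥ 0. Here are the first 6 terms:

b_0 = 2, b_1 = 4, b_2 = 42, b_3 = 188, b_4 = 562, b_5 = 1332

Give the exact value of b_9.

1st diffs: 2, 38, 146, 374, 770.
2nd diffs: 36, 108, 228, 396.
3rd diffs: 72, 120, 168.
4th diffs: 48, 48 (constant).
Newton forward-difference form: b_i = 2 + 2·C(i,1) + 36·C(i,2) + 72·C(i,3) + 48·C(i,4).
At i = 9: i = 9, so b_9 = 2 + 18 + 1296 + 6048 + 6048 = 13412.

13412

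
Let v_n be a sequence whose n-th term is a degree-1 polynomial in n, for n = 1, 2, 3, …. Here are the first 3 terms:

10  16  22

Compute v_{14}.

1st diffs: 6, 6 (constant).
So v_n = 6n + 4.
Evaluating at n = 14 gives v_{14} = 88.

88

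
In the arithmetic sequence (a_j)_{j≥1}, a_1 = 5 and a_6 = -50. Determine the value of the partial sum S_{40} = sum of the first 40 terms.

-8380

Common difference d = (-50 - 5) / (6 - 1) = -11.
a_j = 5 + (j - 1)·(-11).
a_{40} = -424; S = 40·(5 + (-424))/2 = -8380.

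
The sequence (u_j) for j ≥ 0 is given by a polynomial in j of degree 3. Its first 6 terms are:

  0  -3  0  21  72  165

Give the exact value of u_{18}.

1st diffs: -3, 3, 21, 51, 93.
2nd diffs: 6, 18, 30, 42.
3rd diffs: 12, 12, 12 (constant).
Newton forward-difference form: u_j = (-3)·C(j,1) + 6·C(j,2) + 12·C(j,3).
At j = 18: j = 18, so u_{18} = -54 + 918 + 9792 = 10656.

10656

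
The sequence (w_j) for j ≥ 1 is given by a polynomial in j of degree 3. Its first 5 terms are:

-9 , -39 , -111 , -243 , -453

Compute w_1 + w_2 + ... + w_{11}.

1st diffs: -30, -72, -132, -210.
2nd diffs: -42, -60, -78.
3rd diffs: -18, -18 (constant).
So w_j = -3j^3 - 3j^2 - 3.
Continuing: …, -759, -1179, -1731, -2433, …, w_{11} = -4359.
Summing j = 1..11 (11 terms) gives -14619.

-14619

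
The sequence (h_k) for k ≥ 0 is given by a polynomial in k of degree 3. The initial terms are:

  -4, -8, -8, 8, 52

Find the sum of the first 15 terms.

17720

1st diffs: -4, 0, 16, 44.
2nd diffs: 4, 16, 28.
3rd diffs: 12, 12 (constant).
Newton forward-difference form: h_k = -4 + (-4)·C(k,1) + 4·C(k,2) + 12·C(k,3).
Continuing: …, 136, 272, 472, 748, …, h_{14} = 4672.
Summing k = 0..14 (15 terms) gives 17720.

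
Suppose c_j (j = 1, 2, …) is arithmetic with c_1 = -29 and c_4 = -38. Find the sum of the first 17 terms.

-901

Common difference d = (-38 - (-29)) / (4 - 1) = -3.
c_j = -29 + (j - 1)·(-3).
c_{17} = -77; S = 17·(-29 + (-77))/2 = -901.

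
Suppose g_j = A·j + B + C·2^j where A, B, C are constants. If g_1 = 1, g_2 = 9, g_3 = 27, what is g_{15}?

Write the equations: A + B + 2C = 1; 2A + B + 4C = 9; 3A + B + 8C = 27.
Subtracting the first from the second: A + 2C = 8.
Subtracting the second from the third: A + 4C = 18.
Solving: C = 5, A = -2, then B = -7.
Therefore g_{15} = -30 + (-7) + 5·32768 = 163803.

163803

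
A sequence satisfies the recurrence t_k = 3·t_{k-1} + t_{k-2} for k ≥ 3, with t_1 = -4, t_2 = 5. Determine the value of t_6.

Iterate the recurrence:
t_3 = 11  t_4 = 38  t_5 = 125  t_6 = 413.

413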